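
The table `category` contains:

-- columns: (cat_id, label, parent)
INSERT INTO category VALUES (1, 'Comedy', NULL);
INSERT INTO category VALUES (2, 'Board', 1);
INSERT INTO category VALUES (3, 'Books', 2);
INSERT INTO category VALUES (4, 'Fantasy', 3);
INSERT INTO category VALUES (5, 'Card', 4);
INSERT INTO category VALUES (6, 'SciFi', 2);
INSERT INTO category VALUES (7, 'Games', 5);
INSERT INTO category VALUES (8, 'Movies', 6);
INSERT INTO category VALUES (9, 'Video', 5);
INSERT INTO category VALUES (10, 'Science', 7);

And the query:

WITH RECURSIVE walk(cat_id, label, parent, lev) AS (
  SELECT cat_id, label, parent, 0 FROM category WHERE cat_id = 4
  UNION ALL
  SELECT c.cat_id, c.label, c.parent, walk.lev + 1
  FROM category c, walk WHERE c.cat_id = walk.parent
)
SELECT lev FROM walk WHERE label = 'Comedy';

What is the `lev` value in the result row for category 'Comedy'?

Base: cat_id=4 (Fantasy), parent=3, lev 0.
Iteration 1: join on cat_id=3 -> Books (id 3, parent=2, lev 1).
Iteration 2: join on cat_id=2 -> Board (id 2, parent=1, lev 2).
Iteration 3: join on cat_id=1 -> Comedy (id 1, parent=NULL, lev 3).
Iteration 4: parent is NULL; no match; recursion stops.

3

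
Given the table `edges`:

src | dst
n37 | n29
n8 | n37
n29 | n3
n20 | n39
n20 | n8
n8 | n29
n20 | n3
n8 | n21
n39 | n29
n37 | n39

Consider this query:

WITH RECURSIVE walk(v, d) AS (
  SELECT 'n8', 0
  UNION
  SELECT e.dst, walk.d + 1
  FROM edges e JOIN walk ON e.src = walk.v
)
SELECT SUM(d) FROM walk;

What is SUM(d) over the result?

19

Base: (n8, d=0).
Iteration 1: edges from {n8} -> (n21, d=1), (n29, d=1), (n37, d=1).
Iteration 2: edges from {n21,n29,n37} -> (n29, d=2), (n3, d=2), (n39, d=2).
Iteration 3: edges from {n29,n3,n39} -> (n29, d=3), (n3, d=3).
Iteration 4: edges from {n29,n3} -> (n3, d=4).
Iteration 5: no outgoing edges from {n3}; recursion stops.
SUM(d) = 0 + 1 + 1 + 1 + 2 + 2 + 2 + 3 + 3 + 4 = 19.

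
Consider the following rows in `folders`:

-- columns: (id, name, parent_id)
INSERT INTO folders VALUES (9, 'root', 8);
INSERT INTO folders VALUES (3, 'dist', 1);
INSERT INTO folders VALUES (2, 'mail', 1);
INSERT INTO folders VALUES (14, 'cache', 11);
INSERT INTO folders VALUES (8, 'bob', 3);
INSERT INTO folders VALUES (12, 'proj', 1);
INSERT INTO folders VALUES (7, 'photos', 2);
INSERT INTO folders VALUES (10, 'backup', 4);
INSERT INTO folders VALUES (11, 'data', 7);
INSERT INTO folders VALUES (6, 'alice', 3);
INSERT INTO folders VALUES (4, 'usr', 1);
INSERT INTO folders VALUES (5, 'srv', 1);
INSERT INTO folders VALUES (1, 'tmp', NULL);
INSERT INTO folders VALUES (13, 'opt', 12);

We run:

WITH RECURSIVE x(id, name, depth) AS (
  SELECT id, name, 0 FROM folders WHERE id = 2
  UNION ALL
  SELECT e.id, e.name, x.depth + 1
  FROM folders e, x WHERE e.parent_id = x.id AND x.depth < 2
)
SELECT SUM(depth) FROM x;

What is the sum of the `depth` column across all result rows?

3

Base: id=2 (mail) at depth 0.
Iteration 1: rows with parent_id in {2} -> photos (id 7, depth 1).
Iteration 2: rows with parent_id in {7} -> data (id 11, depth 2).
Iteration 3: depth < 2 fails for all current rows; recursion stops.
SUM(depth) = 0 + 1 + 2 = 3.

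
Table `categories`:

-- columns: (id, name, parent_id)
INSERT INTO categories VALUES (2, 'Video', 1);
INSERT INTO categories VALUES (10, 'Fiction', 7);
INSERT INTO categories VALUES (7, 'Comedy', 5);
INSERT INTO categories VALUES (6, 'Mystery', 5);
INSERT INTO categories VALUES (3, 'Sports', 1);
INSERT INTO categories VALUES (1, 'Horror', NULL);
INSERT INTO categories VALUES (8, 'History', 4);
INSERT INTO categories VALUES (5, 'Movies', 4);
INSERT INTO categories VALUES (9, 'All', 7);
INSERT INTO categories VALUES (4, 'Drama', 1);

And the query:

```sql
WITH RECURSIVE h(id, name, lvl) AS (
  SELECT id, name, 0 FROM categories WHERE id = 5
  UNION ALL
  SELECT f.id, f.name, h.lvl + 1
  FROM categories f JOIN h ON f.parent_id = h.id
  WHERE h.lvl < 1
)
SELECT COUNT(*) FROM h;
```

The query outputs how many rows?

Base: id=5 (Movies) at lvl 0.
Iteration 1: rows with parent_id in {5} -> Mystery (id 6, lvl 1), Comedy (id 7, lvl 1).
Iteration 2: lvl < 1 fails for all current rows; recursion stops.
Total rows emitted: 3.

3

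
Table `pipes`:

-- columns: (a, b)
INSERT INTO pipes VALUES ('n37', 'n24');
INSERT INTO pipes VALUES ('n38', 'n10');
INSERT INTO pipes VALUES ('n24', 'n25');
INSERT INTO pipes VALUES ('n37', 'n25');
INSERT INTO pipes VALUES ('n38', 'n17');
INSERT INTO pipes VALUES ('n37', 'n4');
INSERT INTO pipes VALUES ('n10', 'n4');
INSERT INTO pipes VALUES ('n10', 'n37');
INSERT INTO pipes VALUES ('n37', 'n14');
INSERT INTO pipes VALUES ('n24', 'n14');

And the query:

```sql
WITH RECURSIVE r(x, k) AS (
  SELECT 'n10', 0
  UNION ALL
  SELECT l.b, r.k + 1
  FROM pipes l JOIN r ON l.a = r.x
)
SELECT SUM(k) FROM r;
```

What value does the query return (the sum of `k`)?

16

Base: (n10, k=0).
Iteration 1: edges from {n10} -> (n37, k=1), (n4, k=1).
Iteration 2: edges from {n37,n4} -> (n14, k=2), (n24, k=2), (n25, k=2), (n4, k=2).
Iteration 3: edges from {n14,n24,n25,n4} -> (n14, k=3), (n25, k=3).
Iteration 4: no outgoing edges from {n14,n25}; recursion stops.
SUM(k) = 0 + 1 + 1 + 2 + 2 + 2 + 2 + 3 + 3 = 16.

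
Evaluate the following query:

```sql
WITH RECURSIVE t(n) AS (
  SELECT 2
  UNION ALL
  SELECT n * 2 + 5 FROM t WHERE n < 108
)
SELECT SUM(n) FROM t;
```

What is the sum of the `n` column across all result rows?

411

Base: n=2.
Iteration 1: 2 < 108 holds -> n = 2 * 2 + 5 = 9.
Iteration 2: 9 < 108 holds -> n = 9 * 2 + 5 = 23.
Iteration 3: 23 < 108 holds -> n = 23 * 2 + 5 = 51.
Iteration 4: 51 < 108 holds -> n = 51 * 2 + 5 = 107.
Iteration 5: 107 < 108 holds -> n = 107 * 2 + 5 = 219.
Iteration 6: 219 < 108 fails; recursion stops.
SUM(n) = 2 + 9 + 23 + 51 + 107 + 219 = 411.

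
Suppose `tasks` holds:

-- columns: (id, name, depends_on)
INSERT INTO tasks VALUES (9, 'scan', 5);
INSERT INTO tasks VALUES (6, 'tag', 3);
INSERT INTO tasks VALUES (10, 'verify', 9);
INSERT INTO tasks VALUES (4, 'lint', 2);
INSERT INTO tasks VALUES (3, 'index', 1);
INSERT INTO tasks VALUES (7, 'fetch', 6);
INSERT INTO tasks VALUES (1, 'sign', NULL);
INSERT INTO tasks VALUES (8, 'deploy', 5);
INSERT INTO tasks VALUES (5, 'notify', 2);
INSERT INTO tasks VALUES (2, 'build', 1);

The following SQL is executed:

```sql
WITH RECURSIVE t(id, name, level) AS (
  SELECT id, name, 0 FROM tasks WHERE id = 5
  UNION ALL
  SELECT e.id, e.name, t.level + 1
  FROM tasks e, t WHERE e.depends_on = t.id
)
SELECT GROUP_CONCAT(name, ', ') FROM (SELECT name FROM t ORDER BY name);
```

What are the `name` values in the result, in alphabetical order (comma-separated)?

Base: id=5 (notify) at level 0.
Iteration 1: rows with depends_on in {5} -> deploy (id 8, level 1), scan (id 9, level 1).
Iteration 2: rows with depends_on in {8,9} -> verify (id 10, level 2).
Iteration 3: no rows with depends_on in {10}; recursion stops.

deploy, notify, scan, verify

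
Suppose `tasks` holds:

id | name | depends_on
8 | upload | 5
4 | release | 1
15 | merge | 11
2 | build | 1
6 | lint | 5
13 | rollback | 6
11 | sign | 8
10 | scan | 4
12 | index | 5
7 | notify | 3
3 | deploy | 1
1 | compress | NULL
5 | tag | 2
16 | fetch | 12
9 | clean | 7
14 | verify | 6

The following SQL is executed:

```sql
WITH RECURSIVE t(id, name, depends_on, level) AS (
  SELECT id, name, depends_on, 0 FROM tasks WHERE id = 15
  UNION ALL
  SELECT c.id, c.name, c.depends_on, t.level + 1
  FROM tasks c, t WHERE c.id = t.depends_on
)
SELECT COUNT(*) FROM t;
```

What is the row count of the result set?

6

Base: id=15 (merge), depends_on=11, level 0.
Iteration 1: join on id=11 -> sign (id 11, depends_on=8, level 1).
Iteration 2: join on id=8 -> upload (id 8, depends_on=5, level 2).
Iteration 3: join on id=5 -> tag (id 5, depends_on=2, level 3).
Iteration 4: join on id=2 -> build (id 2, depends_on=1, level 4).
Iteration 5: join on id=1 -> compress (id 1, depends_on=NULL, level 5).
Iteration 6: depends_on is NULL; no match; recursion stops.
Total rows emitted: 6.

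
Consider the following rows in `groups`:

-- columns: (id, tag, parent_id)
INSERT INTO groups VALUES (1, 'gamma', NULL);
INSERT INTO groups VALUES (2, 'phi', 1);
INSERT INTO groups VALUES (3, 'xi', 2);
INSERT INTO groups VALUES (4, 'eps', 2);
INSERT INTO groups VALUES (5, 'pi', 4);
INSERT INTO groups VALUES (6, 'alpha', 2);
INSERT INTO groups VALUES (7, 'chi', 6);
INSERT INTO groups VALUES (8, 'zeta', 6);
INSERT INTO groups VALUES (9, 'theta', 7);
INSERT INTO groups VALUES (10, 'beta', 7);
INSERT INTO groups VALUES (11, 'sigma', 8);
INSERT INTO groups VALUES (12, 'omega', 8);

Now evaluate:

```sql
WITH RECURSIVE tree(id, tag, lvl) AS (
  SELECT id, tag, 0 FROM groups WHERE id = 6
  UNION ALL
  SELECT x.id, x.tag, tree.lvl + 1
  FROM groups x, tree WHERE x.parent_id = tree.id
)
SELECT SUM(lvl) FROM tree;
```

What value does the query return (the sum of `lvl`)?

Base: id=6 (alpha) at lvl 0.
Iteration 1: rows with parent_id in {6} -> chi (id 7, lvl 1), zeta (id 8, lvl 1).
Iteration 2: rows with parent_id in {7,8} -> theta (id 9, lvl 2), beta (id 10, lvl 2), sigma (id 11, lvl 2), omega (id 12, lvl 2).
Iteration 3: no rows with parent_id in {9,10,11,12}; recursion stops.
SUM(lvl) = 0 + 1 + 1 + 2 + 2 + 2 + 2 = 10.

10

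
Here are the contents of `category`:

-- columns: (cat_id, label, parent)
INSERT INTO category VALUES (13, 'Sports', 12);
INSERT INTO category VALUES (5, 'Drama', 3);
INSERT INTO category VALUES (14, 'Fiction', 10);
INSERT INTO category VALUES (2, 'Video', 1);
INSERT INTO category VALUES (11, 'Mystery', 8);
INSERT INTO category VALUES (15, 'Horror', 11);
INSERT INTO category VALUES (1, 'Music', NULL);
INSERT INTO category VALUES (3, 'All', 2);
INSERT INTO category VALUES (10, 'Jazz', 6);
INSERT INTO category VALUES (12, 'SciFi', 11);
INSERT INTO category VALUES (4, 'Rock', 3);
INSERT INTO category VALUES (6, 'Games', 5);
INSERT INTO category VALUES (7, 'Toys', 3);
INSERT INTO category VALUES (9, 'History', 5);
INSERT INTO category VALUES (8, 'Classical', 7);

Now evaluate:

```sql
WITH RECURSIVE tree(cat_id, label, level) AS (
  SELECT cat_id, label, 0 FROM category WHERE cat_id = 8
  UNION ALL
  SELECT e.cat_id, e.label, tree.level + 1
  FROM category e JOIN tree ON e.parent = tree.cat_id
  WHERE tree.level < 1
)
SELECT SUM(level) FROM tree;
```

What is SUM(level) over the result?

1

Base: cat_id=8 (Classical) at level 0.
Iteration 1: rows with parent in {8} -> Mystery (id 11, level 1).
Iteration 2: level < 1 fails for all current rows; recursion stops.
SUM(level) = 0 + 1 = 1.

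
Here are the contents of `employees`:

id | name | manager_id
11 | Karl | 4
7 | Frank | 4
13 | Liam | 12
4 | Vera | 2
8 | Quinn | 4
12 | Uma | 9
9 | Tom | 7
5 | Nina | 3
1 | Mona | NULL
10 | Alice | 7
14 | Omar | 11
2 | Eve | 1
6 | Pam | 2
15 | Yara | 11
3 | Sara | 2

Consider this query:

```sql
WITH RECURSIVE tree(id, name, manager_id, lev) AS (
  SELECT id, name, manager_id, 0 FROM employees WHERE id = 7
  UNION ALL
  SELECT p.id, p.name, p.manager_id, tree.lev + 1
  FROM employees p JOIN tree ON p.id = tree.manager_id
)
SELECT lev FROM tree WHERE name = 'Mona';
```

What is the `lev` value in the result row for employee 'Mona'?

Base: id=7 (Frank), manager_id=4, lev 0.
Iteration 1: join on id=4 -> Vera (id 4, manager_id=2, lev 1).
Iteration 2: join on id=2 -> Eve (id 2, manager_id=1, lev 2).
Iteration 3: join on id=1 -> Mona (id 1, manager_id=NULL, lev 3).
Iteration 4: manager_id is NULL; no match; recursion stops.

3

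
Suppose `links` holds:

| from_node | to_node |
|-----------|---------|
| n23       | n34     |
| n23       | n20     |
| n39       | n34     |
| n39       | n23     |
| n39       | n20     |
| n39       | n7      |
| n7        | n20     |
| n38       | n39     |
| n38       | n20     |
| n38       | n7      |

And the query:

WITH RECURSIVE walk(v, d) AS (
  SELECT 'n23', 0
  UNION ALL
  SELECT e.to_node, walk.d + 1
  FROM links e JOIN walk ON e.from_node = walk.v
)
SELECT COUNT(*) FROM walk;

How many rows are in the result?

Base: (n23, d=0).
Iteration 1: edges from {n23} -> (n20, d=1), (n34, d=1).
Iteration 2: no outgoing edges from {n20,n34}; recursion stops.
Total rows emitted: 3.

3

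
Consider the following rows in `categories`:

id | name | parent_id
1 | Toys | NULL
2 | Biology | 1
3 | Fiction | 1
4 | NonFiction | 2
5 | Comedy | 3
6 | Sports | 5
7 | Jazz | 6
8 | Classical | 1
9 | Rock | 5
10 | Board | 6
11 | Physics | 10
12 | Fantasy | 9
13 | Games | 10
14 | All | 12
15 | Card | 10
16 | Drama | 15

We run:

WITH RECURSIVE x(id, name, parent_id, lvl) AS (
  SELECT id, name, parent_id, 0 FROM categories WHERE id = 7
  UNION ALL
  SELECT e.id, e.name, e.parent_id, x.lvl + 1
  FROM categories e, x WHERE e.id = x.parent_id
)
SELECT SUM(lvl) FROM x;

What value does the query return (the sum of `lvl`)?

Base: id=7 (Jazz), parent_id=6, lvl 0.
Iteration 1: join on id=6 -> Sports (id 6, parent_id=5, lvl 1).
Iteration 2: join on id=5 -> Comedy (id 5, parent_id=3, lvl 2).
Iteration 3: join on id=3 -> Fiction (id 3, parent_id=1, lvl 3).
Iteration 4: join on id=1 -> Toys (id 1, parent_id=NULL, lvl 4).
Iteration 5: parent_id is NULL; no match; recursion stops.
SUM(lvl) = 0 + 1 + 2 + 3 + 4 = 10.

10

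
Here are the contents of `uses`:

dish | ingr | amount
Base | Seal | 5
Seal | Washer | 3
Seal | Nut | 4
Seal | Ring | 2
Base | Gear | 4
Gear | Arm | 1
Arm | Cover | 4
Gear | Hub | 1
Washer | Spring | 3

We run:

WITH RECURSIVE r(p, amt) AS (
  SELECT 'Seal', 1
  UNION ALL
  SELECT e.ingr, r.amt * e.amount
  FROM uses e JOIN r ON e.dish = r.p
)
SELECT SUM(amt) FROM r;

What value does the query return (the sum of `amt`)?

Base: (Seal, amt=1).
Iteration 1: components of {Seal} -> Nut = 1*4 = 4, Ring = 1*2 = 2, Washer = 1*3 = 3.
Iteration 2: components of {Nut,Ring,Washer} -> Spring = 3*3 = 9.
Iteration 3: no further components; recursion stops.
SUM(amt) = 1 + 3 + 4 + 2 + 9 = 19.

19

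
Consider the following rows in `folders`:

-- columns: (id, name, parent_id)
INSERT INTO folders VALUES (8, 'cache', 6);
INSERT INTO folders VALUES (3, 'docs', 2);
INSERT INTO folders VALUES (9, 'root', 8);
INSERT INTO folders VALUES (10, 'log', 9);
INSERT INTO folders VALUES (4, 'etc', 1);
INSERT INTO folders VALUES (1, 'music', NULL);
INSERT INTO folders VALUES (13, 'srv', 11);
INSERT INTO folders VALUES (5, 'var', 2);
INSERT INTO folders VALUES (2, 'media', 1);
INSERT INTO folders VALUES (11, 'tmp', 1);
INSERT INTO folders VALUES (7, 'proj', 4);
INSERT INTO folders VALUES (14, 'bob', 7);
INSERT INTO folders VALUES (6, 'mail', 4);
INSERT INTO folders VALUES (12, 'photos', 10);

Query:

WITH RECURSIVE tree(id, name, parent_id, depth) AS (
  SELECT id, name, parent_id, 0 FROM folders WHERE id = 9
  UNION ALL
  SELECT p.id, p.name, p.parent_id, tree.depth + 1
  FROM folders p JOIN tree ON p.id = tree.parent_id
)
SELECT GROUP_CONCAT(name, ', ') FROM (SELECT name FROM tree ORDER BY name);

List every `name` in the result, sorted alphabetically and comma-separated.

Base: id=9 (root), parent_id=8, depth 0.
Iteration 1: join on id=8 -> cache (id 8, parent_id=6, depth 1).
Iteration 2: join on id=6 -> mail (id 6, parent_id=4, depth 2).
Iteration 3: join on id=4 -> etc (id 4, parent_id=1, depth 3).
Iteration 4: join on id=1 -> music (id 1, parent_id=NULL, depth 4).
Iteration 5: parent_id is NULL; no match; recursion stops.

cache, etc, mail, music, root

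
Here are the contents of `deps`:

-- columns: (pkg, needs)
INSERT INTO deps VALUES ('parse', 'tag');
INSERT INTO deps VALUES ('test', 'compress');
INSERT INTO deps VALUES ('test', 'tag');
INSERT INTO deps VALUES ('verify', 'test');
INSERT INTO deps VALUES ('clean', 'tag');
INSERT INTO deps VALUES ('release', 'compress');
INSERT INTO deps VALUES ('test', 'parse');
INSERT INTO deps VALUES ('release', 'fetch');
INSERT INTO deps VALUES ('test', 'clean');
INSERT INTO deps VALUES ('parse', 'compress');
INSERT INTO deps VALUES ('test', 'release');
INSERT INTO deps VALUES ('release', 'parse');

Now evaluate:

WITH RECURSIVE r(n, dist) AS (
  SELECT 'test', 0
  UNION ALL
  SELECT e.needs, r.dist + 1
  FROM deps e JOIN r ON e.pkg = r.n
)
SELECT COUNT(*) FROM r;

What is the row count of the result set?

Base: (test, dist=0).
Iteration 1: edges from {test} -> (clean, dist=1), (compress, dist=1), (parse, dist=1), (release, dist=1), (tag, dist=1).
Iteration 2: edges from {clean,compress,parse,release,tag} -> (compress, dist=2) x2, (fetch, dist=2), (parse, dist=2), (tag, dist=2) x2. [UNION ALL keeps all 6 new rows, including repeats]
Iteration 3: edges from {compress,fetch,parse,tag} -> (compress, dist=3), (tag, dist=3).
Iteration 4: no outgoing edges from {compress,tag}; recursion stops.
Total rows emitted: 14.

14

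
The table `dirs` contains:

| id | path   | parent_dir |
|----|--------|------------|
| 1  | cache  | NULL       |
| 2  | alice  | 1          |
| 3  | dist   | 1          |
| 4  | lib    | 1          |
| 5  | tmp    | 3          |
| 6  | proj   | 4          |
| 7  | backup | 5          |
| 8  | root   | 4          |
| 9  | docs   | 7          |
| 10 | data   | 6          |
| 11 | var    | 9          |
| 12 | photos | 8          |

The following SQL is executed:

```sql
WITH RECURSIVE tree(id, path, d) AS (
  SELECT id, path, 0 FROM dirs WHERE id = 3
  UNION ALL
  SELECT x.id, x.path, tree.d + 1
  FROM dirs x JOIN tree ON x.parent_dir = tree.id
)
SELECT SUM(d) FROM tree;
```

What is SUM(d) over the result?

10

Base: id=3 (dist) at d 0.
Iteration 1: rows with parent_dir in {3} -> tmp (id 5, d 1).
Iteration 2: rows with parent_dir in {5} -> backup (id 7, d 2).
Iteration 3: rows with parent_dir in {7} -> docs (id 9, d 3).
Iteration 4: rows with parent_dir in {9} -> var (id 11, d 4).
Iteration 5: no rows with parent_dir in {11}; recursion stops.
SUM(d) = 0 + 1 + 2 + 3 + 4 = 10.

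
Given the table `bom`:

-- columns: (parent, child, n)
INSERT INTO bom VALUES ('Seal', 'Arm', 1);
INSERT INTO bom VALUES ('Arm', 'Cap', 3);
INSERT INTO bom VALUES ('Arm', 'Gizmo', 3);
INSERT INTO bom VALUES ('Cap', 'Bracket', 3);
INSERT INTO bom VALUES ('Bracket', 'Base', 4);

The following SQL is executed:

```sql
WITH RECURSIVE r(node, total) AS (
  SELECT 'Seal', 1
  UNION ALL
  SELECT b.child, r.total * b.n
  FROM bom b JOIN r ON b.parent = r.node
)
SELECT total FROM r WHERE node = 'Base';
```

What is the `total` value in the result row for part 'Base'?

Base: (Seal, total=1).
Iteration 1: components of {Seal} -> Arm = 1*1 = 1.
Iteration 2: components of {Arm} -> Cap = 1*3 = 3, Gizmo = 1*3 = 3.
Iteration 3: components of {Cap,Gizmo} -> Bracket = 3*3 = 9.
Iteration 4: components of {Bracket} -> Base = 9*4 = 36.
Iteration 5: no further components; recursion stops.

36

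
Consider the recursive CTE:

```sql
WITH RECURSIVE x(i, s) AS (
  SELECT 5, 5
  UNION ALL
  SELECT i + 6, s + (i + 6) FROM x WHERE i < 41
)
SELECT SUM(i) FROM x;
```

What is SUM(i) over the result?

Base: i=5, s=5.
Iteration 1: 5 < 41 holds -> i = 5 + 6 = 11, s = 5 + 11 = 16.
Iteration 2: 11 < 41 holds -> i = 11 + 6 = 17, s = 16 + 17 = 33.
Iteration 3: 17 < 41 holds -> i = 17 + 6 = 23, s = 33 + 23 = 56.
Iteration 4: 23 < 41 holds -> i = 23 + 6 = 29, s = 56 + 29 = 85.
Iteration 5: 29 < 41 holds -> i = 29 + 6 = 35, s = 85 + 35 = 120.
Iteration 6: 35 < 41 holds -> i = 35 + 6 = 41, s = 120 + 41 = 161.
Iteration 7: 41 < 41 fails; recursion stops.
SUM(i) = 5 + 11 + 17 + 23 + 29 + 35 + 41 = 161.

161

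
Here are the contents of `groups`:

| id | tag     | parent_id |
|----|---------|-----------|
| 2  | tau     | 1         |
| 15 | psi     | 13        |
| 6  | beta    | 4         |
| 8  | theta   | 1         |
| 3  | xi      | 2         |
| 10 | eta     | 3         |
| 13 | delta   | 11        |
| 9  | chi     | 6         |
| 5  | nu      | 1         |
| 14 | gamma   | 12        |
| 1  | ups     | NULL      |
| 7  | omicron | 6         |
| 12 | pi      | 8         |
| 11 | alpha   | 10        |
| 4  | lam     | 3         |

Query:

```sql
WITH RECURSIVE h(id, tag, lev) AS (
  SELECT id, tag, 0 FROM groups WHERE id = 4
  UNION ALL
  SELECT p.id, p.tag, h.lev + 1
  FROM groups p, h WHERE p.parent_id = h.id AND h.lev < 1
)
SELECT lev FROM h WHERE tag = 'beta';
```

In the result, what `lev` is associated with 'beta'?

Base: id=4 (lam) at lev 0.
Iteration 1: rows with parent_id in {4} -> beta (id 6, lev 1).
Iteration 2: lev < 1 fails for all current rows; recursion stops.

1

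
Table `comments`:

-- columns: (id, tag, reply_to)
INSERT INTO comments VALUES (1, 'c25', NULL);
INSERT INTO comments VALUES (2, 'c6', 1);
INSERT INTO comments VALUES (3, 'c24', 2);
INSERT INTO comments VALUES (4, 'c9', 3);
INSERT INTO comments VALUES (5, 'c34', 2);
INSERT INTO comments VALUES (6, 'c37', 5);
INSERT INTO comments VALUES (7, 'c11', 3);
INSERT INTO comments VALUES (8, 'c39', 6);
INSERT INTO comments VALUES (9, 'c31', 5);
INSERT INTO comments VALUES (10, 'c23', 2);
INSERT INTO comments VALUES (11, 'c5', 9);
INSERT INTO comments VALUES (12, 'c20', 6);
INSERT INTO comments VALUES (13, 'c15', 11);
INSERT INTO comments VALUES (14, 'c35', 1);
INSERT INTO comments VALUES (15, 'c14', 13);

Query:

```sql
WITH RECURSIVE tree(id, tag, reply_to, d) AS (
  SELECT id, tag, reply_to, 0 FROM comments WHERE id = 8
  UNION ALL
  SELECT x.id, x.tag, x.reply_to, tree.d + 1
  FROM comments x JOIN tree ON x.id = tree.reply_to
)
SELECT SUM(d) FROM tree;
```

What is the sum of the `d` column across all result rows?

Base: id=8 (c39), reply_to=6, d 0.
Iteration 1: join on id=6 -> c37 (id 6, reply_to=5, d 1).
Iteration 2: join on id=5 -> c34 (id 5, reply_to=2, d 2).
Iteration 3: join on id=2 -> c6 (id 2, reply_to=1, d 3).
Iteration 4: join on id=1 -> c25 (id 1, reply_to=NULL, d 4).
Iteration 5: reply_to is NULL; no match; recursion stops.
SUM(d) = 0 + 1 + 2 + 3 + 4 = 10.

10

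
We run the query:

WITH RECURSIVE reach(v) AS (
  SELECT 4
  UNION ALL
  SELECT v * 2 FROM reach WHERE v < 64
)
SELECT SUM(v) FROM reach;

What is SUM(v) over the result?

124

Base: v=4.
Iteration 1: 4 < 64 holds -> v = 4 * 2 = 8.
Iteration 2: 8 < 64 holds -> v = 8 * 2 = 16.
Iteration 3: 16 < 64 holds -> v = 16 * 2 = 32.
Iteration 4: 32 < 64 holds -> v = 32 * 2 = 64.
Iteration 5: 64 < 64 fails; recursion stops.
SUM(v) = 4 + 8 + 16 + 32 + 64 = 124.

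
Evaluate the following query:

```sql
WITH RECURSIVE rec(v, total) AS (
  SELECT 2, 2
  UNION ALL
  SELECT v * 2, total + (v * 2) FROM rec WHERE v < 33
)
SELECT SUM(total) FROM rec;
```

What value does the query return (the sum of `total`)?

Base: v=2, total=2.
Iteration 1: 2 < 33 holds -> v = 2 * 2 = 4, total = 2 + 4 = 6.
Iteration 2: 4 < 33 holds -> v = 4 * 2 = 8, total = 6 + 8 = 14.
Iteration 3: 8 < 33 holds -> v = 8 * 2 = 16, total = 14 + 16 = 30.
Iteration 4: 16 < 33 holds -> v = 16 * 2 = 32, total = 30 + 32 = 62.
Iteration 5: 32 < 33 holds -> v = 32 * 2 = 64, total = 62 + 64 = 126.
Iteration 6: 64 < 33 fails; recursion stops.
SUM(total) = 2 + 6 + 14 + 30 + 62 + 126 = 240.

240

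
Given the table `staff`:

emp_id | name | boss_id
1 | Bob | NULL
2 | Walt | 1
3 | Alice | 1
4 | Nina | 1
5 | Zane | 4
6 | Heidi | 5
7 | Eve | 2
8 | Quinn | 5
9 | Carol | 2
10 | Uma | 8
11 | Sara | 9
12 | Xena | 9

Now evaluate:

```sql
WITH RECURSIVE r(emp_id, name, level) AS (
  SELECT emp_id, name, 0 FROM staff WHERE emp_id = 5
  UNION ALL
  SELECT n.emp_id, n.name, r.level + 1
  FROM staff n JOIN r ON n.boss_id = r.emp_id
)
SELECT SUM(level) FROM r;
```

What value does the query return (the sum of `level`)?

4

Base: emp_id=5 (Zane) at level 0.
Iteration 1: rows with boss_id in {5} -> Heidi (id 6, level 1), Quinn (id 8, level 1).
Iteration 2: rows with boss_id in {6,8} -> Uma (id 10, level 2).
Iteration 3: no rows with boss_id in {10}; recursion stops.
SUM(level) = 0 + 1 + 1 + 2 = 4.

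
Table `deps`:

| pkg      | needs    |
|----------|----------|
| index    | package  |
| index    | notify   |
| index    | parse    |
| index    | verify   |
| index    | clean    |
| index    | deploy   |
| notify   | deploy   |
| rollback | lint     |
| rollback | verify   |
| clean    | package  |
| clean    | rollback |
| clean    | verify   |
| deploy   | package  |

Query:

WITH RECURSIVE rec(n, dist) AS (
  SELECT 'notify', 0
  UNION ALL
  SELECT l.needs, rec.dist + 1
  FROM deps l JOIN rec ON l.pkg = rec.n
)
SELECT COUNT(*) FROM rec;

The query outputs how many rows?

3

Base: (notify, dist=0).
Iteration 1: edges from {notify} -> (deploy, dist=1).
Iteration 2: edges from {deploy} -> (package, dist=2).
Iteration 3: no outgoing edges from {package}; recursion stops.
Total rows emitted: 3.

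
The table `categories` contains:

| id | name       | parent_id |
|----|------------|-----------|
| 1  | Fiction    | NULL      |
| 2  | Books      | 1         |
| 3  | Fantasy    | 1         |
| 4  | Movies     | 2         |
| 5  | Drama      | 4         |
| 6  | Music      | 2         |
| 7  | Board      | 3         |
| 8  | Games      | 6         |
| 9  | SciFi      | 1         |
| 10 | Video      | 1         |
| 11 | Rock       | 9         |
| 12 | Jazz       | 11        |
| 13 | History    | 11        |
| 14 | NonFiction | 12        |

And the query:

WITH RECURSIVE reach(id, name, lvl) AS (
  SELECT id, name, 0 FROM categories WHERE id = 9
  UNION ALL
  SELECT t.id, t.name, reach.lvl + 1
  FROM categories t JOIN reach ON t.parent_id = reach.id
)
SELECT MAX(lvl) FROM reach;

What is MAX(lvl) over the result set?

3

Base: id=9 (SciFi) at lvl 0.
Iteration 1: rows with parent_id in {9} -> Rock (id 11, lvl 1).
Iteration 2: rows with parent_id in {11} -> Jazz (id 12, lvl 2), History (id 13, lvl 2).
Iteration 3: rows with parent_id in {12,13} -> NonFiction (id 14, lvl 3).
Iteration 4: no rows with parent_id in {14}; recursion stops.
lvl values: 0, 1, 2, 2, 3; the maximum is 3.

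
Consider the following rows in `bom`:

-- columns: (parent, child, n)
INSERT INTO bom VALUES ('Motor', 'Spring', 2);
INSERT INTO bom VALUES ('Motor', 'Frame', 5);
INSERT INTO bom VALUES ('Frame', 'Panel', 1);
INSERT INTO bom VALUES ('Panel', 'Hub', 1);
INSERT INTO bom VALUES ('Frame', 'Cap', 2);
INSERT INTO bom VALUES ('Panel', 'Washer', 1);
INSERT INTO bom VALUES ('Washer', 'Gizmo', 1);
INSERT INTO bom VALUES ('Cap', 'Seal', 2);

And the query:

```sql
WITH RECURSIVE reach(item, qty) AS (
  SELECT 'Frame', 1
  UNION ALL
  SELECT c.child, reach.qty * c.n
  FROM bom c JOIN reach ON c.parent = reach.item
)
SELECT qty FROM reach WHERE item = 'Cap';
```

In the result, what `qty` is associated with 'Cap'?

Base: (Frame, qty=1).
Iteration 1: components of {Frame} -> Cap = 1*2 = 2, Panel = 1*1 = 1.
Iteration 2: components of {Cap,Panel} -> Hub = 1*1 = 1, Seal = 2*2 = 4, Washer = 1*1 = 1.
Iteration 3: components of {Hub,Seal,Washer} -> Gizmo = 1*1 = 1.
Iteration 4: no further components; recursion stops.

2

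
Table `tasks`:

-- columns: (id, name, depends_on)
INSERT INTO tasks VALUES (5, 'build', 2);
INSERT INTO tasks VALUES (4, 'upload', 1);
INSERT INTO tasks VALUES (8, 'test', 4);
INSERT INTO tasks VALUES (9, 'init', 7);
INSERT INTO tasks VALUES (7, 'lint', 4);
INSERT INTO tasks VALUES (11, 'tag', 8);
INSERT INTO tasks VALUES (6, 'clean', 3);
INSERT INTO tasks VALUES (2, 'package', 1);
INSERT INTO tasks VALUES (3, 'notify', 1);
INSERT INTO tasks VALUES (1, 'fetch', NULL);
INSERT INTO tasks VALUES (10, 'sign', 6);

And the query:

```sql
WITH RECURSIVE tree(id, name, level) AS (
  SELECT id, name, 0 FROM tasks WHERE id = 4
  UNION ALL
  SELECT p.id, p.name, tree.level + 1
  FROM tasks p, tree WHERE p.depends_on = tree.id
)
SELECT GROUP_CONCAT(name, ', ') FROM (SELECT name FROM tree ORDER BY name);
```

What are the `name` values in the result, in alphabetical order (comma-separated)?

Base: id=4 (upload) at level 0.
Iteration 1: rows with depends_on in {4} -> lint (id 7, level 1), test (id 8, level 1).
Iteration 2: rows with depends_on in {7,8} -> init (id 9, level 2), tag (id 11, level 2).
Iteration 3: no rows with depends_on in {9,11}; recursion stops.

init, lint, tag, test, upload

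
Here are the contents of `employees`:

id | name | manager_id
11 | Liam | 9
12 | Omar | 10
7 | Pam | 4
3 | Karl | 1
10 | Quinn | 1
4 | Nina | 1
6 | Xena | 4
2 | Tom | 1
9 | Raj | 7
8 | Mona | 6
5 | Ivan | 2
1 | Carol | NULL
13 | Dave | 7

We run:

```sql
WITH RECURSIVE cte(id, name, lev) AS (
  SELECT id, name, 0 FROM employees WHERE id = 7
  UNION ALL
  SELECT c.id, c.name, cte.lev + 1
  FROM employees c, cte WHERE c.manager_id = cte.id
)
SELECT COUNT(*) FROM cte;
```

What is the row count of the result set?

Base: id=7 (Pam) at lev 0.
Iteration 1: rows with manager_id in {7} -> Raj (id 9, lev 1), Dave (id 13, lev 1).
Iteration 2: rows with manager_id in {9,13} -> Liam (id 11, lev 2).
Iteration 3: no rows with manager_id in {11}; recursion stops.
Total rows emitted: 4.

4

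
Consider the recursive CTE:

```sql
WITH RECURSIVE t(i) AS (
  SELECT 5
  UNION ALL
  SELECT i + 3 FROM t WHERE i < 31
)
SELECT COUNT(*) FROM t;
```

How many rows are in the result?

Base: i=5.
Iteration 1: 5 < 31 holds -> i = 5 + 3 = 8.
Iteration 2: 8 < 31 holds -> i = 8 + 3 = 11.
Iteration 3: 11 < 31 holds -> i = 11 + 3 = 14.
Iteration 4: 14 < 31 holds -> i = 14 + 3 = 17.
Iteration 5: 17 < 31 holds -> i = 17 + 3 = 20.
Iteration 6: 20 < 31 holds -> i = 20 + 3 = 23.
Iteration 7: 23 < 31 holds -> i = 23 + 3 = 26.
Iteration 8: 26 < 31 holds -> i = 26 + 3 = 29.
Iteration 9: 29 < 31 holds -> i = 29 + 3 = 32.
Iteration 10: 32 < 31 fails; recursion stops.
Total rows emitted: 10.

10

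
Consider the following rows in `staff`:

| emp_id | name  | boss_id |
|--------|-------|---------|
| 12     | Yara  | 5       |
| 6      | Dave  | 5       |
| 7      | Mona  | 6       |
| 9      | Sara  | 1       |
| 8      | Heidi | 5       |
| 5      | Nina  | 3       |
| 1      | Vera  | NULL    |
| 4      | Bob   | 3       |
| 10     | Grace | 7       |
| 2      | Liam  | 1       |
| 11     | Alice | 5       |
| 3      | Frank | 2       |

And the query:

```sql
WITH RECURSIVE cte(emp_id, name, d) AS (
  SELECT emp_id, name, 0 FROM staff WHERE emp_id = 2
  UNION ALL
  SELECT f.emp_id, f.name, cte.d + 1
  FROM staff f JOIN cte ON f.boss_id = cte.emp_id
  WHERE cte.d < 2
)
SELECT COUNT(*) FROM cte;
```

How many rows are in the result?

Base: emp_id=2 (Liam) at d 0.
Iteration 1: rows with boss_id in {2} -> Frank (id 3, d 1).
Iteration 2: rows with boss_id in {3} -> Bob (id 4, d 2), Nina (id 5, d 2).
Iteration 3: d < 2 fails for all current rows; recursion stops.
Total rows emitted: 4.

4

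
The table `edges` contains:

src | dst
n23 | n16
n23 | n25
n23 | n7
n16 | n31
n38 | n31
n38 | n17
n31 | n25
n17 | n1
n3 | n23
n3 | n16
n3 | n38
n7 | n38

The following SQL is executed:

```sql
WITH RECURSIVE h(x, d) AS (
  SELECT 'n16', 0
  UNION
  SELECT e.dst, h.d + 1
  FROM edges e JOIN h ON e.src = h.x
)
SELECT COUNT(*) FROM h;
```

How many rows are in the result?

3

Base: (n16, d=0).
Iteration 1: edges from {n16} -> (n31, d=1).
Iteration 2: edges from {n31} -> (n25, d=2).
Iteration 3: no outgoing edges from {n25}; recursion stops.
Total rows emitted: 3.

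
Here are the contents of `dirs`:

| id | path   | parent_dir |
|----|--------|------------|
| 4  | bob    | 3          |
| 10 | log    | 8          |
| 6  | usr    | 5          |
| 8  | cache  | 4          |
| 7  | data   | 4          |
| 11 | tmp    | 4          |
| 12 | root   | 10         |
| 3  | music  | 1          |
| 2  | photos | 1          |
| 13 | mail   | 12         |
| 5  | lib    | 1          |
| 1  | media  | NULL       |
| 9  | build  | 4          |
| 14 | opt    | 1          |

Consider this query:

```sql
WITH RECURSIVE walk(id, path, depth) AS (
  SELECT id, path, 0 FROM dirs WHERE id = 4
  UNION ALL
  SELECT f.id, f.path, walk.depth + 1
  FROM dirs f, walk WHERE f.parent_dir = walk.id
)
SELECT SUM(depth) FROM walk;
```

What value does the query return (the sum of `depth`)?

13

Base: id=4 (bob) at depth 0.
Iteration 1: rows with parent_dir in {4} -> data (id 7, depth 1), cache (id 8, depth 1), build (id 9, depth 1), tmp (id 11, depth 1).
Iteration 2: rows with parent_dir in {7,8,9,11} -> log (id 10, depth 2).
Iteration 3: rows with parent_dir in {10} -> root (id 12, depth 3).
Iteration 4: rows with parent_dir in {12} -> mail (id 13, depth 4).
Iteration 5: no rows with parent_dir in {13}; recursion stops.
SUM(depth) = 0 + 1 + 1 + 1 + 1 + 2 + 3 + 4 = 13.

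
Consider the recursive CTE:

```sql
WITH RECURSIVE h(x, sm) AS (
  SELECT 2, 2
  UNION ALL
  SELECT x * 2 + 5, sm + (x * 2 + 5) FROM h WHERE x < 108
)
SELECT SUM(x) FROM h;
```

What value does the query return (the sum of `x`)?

411

Base: x=2, sm=2.
Iteration 1: 2 < 108 holds -> x = 2 * 2 + 5 = 9, sm = 2 + 9 = 11.
Iteration 2: 9 < 108 holds -> x = 9 * 2 + 5 = 23, sm = 11 + 23 = 34.
Iteration 3: 23 < 108 holds -> x = 23 * 2 + 5 = 51, sm = 34 + 51 = 85.
Iteration 4: 51 < 108 holds -> x = 51 * 2 + 5 = 107, sm = 85 + 107 = 192.
Iteration 5: 107 < 108 holds -> x = 107 * 2 + 5 = 219, sm = 192 + 219 = 411.
Iteration 6: 219 < 108 fails; recursion stops.
SUM(x) = 2 + 9 + 23 + 51 + 107 + 219 = 411.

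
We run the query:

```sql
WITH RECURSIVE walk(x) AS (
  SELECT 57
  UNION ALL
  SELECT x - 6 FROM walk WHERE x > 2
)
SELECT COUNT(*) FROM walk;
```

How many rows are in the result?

11

Base: x=57.
Iteration 1: 57 > 2 holds -> x = 57 - 6 = 51.
Iteration 2: 51 > 2 holds -> x = 51 - 6 = 45.
Iteration 3: 45 > 2 holds -> x = 45 - 6 = 39.
Iteration 4: 39 > 2 holds -> x = 39 - 6 = 33.
Iteration 5: 33 > 2 holds -> x = 33 - 6 = 27.
Iteration 6: 27 > 2 holds -> x = 27 - 6 = 21.
Iteration 7: 21 > 2 holds -> x = 21 - 6 = 15.
Iteration 8: 15 > 2 holds -> x = 15 - 6 = 9.
Iteration 9: 9 > 2 holds -> x = 9 - 6 = 3.
Iteration 10: 3 > 2 holds -> x = 3 - 6 = -3.
Iteration 11: -3 > 2 fails; recursion stops.
Total rows emitted: 11.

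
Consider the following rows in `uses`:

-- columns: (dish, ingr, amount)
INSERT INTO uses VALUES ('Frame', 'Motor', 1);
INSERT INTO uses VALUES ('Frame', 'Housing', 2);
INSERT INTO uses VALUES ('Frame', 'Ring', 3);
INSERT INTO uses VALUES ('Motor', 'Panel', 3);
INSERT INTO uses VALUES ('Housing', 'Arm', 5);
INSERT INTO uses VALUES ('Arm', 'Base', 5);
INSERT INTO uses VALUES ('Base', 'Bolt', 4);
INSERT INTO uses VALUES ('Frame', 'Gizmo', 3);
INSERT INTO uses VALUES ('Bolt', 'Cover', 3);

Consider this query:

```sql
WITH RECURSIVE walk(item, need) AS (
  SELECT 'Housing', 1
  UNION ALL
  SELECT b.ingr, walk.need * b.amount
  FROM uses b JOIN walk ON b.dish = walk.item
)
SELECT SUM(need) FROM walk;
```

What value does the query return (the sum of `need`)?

431

Base: (Housing, need=1).
Iteration 1: components of {Housing} -> Arm = 1*5 = 5.
Iteration 2: components of {Arm} -> Base = 5*5 = 25.
Iteration 3: components of {Base} -> Bolt = 25*4 = 100.
Iteration 4: components of {Bolt} -> Cover = 100*3 = 300.
Iteration 5: no further components; recursion stops.
SUM(need) = 1 + 5 + 25 + 100 + 300 = 431.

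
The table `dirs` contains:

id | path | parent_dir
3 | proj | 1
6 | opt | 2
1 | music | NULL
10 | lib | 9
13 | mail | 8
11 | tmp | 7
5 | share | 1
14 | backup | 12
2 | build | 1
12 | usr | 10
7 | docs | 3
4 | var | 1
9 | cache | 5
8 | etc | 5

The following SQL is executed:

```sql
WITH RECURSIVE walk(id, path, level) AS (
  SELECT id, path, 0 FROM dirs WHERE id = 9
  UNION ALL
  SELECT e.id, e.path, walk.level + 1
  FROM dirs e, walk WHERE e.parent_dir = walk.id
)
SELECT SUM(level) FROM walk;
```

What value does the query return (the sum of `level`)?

Base: id=9 (cache) at level 0.
Iteration 1: rows with parent_dir in {9} -> lib (id 10, level 1).
Iteration 2: rows with parent_dir in {10} -> usr (id 12, level 2).
Iteration 3: rows with parent_dir in {12} -> backup (id 14, level 3).
Iteration 4: no rows with parent_dir in {14}; recursion stops.
SUM(level) = 0 + 1 + 2 + 3 = 6.

6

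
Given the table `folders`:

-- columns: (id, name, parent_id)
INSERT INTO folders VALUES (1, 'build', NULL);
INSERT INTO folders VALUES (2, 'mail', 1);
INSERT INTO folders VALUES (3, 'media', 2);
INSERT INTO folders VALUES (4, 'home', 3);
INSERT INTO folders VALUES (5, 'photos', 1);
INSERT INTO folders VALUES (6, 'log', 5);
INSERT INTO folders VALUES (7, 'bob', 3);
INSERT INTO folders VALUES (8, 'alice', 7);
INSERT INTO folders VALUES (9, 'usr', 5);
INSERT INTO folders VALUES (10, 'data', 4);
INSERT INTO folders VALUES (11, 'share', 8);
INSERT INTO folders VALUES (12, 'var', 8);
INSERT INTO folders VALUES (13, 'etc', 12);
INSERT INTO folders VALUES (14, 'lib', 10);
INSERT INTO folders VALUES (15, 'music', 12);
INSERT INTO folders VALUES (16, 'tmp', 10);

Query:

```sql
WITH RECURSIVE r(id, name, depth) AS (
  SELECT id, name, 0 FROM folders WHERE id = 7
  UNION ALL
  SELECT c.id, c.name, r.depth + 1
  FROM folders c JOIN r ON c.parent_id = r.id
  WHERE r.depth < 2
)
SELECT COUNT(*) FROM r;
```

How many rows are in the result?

Base: id=7 (bob) at depth 0.
Iteration 1: rows with parent_id in {7} -> alice (id 8, depth 1).
Iteration 2: rows with parent_id in {8} -> share (id 11, depth 2), var (id 12, depth 2).
Iteration 3: depth < 2 fails for all current rows; recursion stops.
Total rows emitted: 4.

4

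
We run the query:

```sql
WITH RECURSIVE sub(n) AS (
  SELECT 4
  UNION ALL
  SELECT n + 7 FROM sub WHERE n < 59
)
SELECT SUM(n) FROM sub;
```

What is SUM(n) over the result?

Base: n=4.
Iteration 1: 4 < 59 holds -> n = 4 + 7 = 11.
Iteration 2: 11 < 59 holds -> n = 11 + 7 = 18.
Iteration 3: 18 < 59 holds -> n = 18 + 7 = 25.
Iteration 4: 25 < 59 holds -> n = 25 + 7 = 32.
Iteration 5: 32 < 59 holds -> n = 32 + 7 = 39.
Iteration 6: 39 < 59 holds -> n = 39 + 7 = 46.
Iteration 7: 46 < 59 holds -> n = 46 + 7 = 53.
Iteration 8: 53 < 59 holds -> n = 53 + 7 = 60.
Iteration 9: 60 < 59 fails; recursion stops.
SUM(n) = 4 + 11 + 18 + 25 + 32 + 39 + 46 + 53 + 60 = 288.

288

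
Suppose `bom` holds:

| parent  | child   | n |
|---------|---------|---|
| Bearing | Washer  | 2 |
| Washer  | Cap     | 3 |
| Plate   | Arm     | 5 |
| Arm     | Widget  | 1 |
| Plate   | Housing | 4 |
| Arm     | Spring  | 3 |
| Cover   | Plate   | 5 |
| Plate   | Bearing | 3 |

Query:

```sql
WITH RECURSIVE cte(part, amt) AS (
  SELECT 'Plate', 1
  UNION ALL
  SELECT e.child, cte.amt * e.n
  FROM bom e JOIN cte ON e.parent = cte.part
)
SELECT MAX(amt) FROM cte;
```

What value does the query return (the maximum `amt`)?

18

Base: (Plate, amt=1).
Iteration 1: components of {Plate} -> Arm = 1*5 = 5, Bearing = 1*3 = 3, Housing = 1*4 = 4.
Iteration 2: components of {Arm,Bearing,Housing} -> Spring = 5*3 = 15, Washer = 3*2 = 6, Widget = 5*1 = 5.
Iteration 3: components of {Spring,Washer,Widget} -> Cap = 6*3 = 18.
Iteration 4: no further components; recursion stops.
amt values: 1, 4, 3, 5, 6, 15, 5, 18; the maximum is 18.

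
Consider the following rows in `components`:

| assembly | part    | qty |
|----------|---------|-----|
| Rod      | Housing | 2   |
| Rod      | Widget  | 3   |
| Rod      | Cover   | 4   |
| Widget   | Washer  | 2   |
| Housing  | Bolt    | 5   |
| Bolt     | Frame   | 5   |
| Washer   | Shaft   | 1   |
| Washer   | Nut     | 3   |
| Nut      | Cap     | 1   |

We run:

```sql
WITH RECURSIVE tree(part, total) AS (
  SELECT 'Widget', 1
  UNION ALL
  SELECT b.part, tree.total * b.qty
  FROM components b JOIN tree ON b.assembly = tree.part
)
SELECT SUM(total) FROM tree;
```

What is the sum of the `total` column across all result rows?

Base: (Widget, total=1).
Iteration 1: components of {Widget} -> Washer = 1*2 = 2.
Iteration 2: components of {Washer} -> Nut = 2*3 = 6, Shaft = 2*1 = 2.
Iteration 3: components of {Nut,Shaft} -> Cap = 6*1 = 6.
Iteration 4: no further components; recursion stops.
SUM(total) = 1 + 2 + 2 + 6 + 6 = 17.

17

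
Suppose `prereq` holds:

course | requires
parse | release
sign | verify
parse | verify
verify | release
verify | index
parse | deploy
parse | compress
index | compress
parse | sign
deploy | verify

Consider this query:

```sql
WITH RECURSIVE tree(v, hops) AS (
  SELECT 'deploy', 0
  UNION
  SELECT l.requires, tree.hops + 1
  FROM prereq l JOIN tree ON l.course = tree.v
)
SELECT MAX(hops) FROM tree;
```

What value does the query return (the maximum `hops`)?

3

Base: (deploy, hops=0).
Iteration 1: edges from {deploy} -> (verify, hops=1).
Iteration 2: edges from {verify} -> (index, hops=2), (release, hops=2).
Iteration 3: edges from {index,release} -> (compress, hops=3).
Iteration 4: no outgoing edges from {compress}; recursion stops.
hops values: 0, 1, 2, 2, 3; the maximum is 3.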